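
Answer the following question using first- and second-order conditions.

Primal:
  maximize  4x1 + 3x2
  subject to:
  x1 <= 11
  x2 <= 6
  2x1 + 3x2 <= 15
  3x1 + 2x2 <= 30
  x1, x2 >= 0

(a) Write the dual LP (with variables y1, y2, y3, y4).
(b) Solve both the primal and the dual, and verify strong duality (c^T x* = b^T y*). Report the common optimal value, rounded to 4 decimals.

The standard primal-dual pair for 'max c^T x s.t. A x <= b, x >= 0' is:
  Dual:  min b^T y  s.t.  A^T y >= c,  y >= 0.

So the dual LP is:
  minimize  11y1 + 6y2 + 15y3 + 30y4
  subject to:
    y1 + 2y3 + 3y4 >= 4
    y2 + 3y3 + 2y4 >= 3
    y1, y2, y3, y4 >= 0

Solving the primal: x* = (7.5, 0).
  primal value c^T x* = 30.
Solving the dual: y* = (0, 0, 2, 0).
  dual value b^T y* = 30.
Strong duality: c^T x* = b^T y*. Confirmed.

30


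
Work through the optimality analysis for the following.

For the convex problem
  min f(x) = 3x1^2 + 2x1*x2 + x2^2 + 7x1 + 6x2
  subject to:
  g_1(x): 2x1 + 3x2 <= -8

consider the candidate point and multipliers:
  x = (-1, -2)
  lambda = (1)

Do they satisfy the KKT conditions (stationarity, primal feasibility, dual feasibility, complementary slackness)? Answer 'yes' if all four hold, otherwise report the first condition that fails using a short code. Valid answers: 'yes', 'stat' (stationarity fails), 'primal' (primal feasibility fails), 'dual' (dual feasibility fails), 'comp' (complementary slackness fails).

Gradient of f: grad f(x) = Q x + c = (-3, 0)
Constraint values g_i(x) = a_i^T x - b_i:
  g_1((-1, -2)) = 0
Stationarity residual: grad f(x) + sum_i lambda_i a_i = (-1, 3)
  -> stationarity FAILS
Primal feasibility (all g_i <= 0): OK
Dual feasibility (all lambda_i >= 0): OK
Complementary slackness (lambda_i * g_i(x) = 0 for all i): OK

Verdict: the first failing condition is stationarity -> stat.

stat


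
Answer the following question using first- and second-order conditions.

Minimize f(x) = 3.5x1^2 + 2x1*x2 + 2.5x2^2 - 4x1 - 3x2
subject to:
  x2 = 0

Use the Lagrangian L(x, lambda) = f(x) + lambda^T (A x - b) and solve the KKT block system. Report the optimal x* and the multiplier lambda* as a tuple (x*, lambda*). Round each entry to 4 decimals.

Form the Lagrangian:
  L(x, lambda) = (1/2) x^T Q x + c^T x + lambda^T (A x - b)
Stationarity (grad_x L = 0): Q x + c + A^T lambda = 0.
Primal feasibility: A x = b.

This gives the KKT block system:
  [ Q   A^T ] [ x     ]   [-c ]
  [ A    0  ] [ lambda ] = [ b ]

Solving the linear system:
  x*      = (0.5714, 0)
  lambda* = (1.8571)
  f(x*)   = -1.1429

x* = (0.5714, 0), lambda* = (1.8571)


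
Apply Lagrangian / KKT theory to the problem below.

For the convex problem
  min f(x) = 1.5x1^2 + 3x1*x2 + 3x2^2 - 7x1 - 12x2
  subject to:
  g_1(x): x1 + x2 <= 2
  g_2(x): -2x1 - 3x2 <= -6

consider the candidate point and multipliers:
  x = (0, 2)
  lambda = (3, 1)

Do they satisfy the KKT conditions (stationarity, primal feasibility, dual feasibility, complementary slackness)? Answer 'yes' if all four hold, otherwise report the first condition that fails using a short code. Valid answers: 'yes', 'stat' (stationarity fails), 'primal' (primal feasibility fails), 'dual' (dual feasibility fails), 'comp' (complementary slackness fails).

Gradient of f: grad f(x) = Q x + c = (-1, 0)
Constraint values g_i(x) = a_i^T x - b_i:
  g_1((0, 2)) = 0
  g_2((0, 2)) = 0
Stationarity residual: grad f(x) + sum_i lambda_i a_i = (0, 0)
  -> stationarity OK
Primal feasibility (all g_i <= 0): OK
Dual feasibility (all lambda_i >= 0): OK
Complementary slackness (lambda_i * g_i(x) = 0 for all i): OK

Verdict: yes, KKT holds.

yes


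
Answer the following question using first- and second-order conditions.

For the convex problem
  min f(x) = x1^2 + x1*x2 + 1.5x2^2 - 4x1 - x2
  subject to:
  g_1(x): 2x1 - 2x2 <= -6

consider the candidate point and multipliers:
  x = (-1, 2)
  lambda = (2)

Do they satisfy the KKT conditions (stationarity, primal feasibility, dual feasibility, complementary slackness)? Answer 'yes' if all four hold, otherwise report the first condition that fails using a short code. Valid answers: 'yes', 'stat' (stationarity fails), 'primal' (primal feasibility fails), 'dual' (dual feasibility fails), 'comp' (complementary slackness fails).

Gradient of f: grad f(x) = Q x + c = (-4, 4)
Constraint values g_i(x) = a_i^T x - b_i:
  g_1((-1, 2)) = 0
Stationarity residual: grad f(x) + sum_i lambda_i a_i = (0, 0)
  -> stationarity OK
Primal feasibility (all g_i <= 0): OK
Dual feasibility (all lambda_i >= 0): OK
Complementary slackness (lambda_i * g_i(x) = 0 for all i): OK

Verdict: yes, KKT holds.

yes


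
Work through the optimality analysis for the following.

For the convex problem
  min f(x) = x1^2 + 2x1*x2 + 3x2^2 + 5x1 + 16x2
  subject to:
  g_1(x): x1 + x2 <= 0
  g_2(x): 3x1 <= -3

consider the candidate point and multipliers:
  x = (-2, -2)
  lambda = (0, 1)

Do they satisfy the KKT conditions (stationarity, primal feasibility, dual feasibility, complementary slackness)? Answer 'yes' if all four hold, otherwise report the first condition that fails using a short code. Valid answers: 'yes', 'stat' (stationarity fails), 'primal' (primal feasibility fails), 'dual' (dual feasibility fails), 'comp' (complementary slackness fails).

Gradient of f: grad f(x) = Q x + c = (-3, 0)
Constraint values g_i(x) = a_i^T x - b_i:
  g_1((-2, -2)) = -4
  g_2((-2, -2)) = -3
Stationarity residual: grad f(x) + sum_i lambda_i a_i = (0, 0)
  -> stationarity OK
Primal feasibility (all g_i <= 0): OK
Dual feasibility (all lambda_i >= 0): OK
Complementary slackness (lambda_i * g_i(x) = 0 for all i): FAILS

Verdict: the first failing condition is complementary_slackness -> comp.

comp


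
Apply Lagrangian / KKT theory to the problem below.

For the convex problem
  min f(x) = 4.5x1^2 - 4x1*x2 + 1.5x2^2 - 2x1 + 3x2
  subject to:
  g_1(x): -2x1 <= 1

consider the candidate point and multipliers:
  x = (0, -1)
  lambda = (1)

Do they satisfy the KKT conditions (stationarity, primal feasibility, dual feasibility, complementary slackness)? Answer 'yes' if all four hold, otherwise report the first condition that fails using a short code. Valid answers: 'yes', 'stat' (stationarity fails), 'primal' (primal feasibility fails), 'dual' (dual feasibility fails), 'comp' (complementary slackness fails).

Gradient of f: grad f(x) = Q x + c = (2, 0)
Constraint values g_i(x) = a_i^T x - b_i:
  g_1((0, -1)) = -1
Stationarity residual: grad f(x) + sum_i lambda_i a_i = (0, 0)
  -> stationarity OK
Primal feasibility (all g_i <= 0): OK
Dual feasibility (all lambda_i >= 0): OK
Complementary slackness (lambda_i * g_i(x) = 0 for all i): FAILS

Verdict: the first failing condition is complementary_slackness -> comp.

comp


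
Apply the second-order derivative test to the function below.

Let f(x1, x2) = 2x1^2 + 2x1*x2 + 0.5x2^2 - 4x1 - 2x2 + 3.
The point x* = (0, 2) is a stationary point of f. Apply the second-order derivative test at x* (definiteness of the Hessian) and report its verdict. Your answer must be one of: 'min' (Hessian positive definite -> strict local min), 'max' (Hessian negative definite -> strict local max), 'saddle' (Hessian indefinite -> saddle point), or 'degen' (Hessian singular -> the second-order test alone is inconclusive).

Compute the Hessian H = grad^2 f:
  H = [[4, 2], [2, 1]]
Verify stationarity: grad f(x*) = H x* + g = (0, 0).
Eigenvalues of H: 0, 5.
H has a zero eigenvalue (singular; positive semidefinite but not definite), so H is neither positive definite, negative definite, nor indefinite. The second-order test alone is inconclusive -> degen.
(Indeed, f is constant along the null direction of H through x*, so x* is not a strict local extremum.)

degen


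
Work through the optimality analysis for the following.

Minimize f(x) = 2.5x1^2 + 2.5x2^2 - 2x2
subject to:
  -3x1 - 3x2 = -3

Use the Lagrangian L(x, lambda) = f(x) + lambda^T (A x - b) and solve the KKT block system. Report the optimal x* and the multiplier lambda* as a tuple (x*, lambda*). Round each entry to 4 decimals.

Form the Lagrangian:
  L(x, lambda) = (1/2) x^T Q x + c^T x + lambda^T (A x - b)
Stationarity (grad_x L = 0): Q x + c + A^T lambda = 0.
Primal feasibility: A x = b.

This gives the KKT block system:
  [ Q   A^T ] [ x     ]   [-c ]
  [ A    0  ] [ lambda ] = [ b ]

Solving the linear system:
  x*      = (0.3, 0.7)
  lambda* = (0.5)
  f(x*)   = 0.05

x* = (0.3, 0.7), lambda* = (0.5)


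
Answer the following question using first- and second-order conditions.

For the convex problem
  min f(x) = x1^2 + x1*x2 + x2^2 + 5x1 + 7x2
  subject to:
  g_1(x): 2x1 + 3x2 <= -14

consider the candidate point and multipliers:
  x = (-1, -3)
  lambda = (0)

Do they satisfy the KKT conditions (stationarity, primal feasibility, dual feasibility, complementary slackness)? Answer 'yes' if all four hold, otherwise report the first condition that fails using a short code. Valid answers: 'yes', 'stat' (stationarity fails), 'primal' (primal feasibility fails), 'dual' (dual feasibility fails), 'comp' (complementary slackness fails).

Gradient of f: grad f(x) = Q x + c = (0, 0)
Constraint values g_i(x) = a_i^T x - b_i:
  g_1((-1, -3)) = 3
Stationarity residual: grad f(x) + sum_i lambda_i a_i = (0, 0)
  -> stationarity OK
Primal feasibility (all g_i <= 0): FAILS
Dual feasibility (all lambda_i >= 0): OK
Complementary slackness (lambda_i * g_i(x) = 0 for all i): OK

Verdict: the first failing condition is primal_feasibility -> primal.

primal


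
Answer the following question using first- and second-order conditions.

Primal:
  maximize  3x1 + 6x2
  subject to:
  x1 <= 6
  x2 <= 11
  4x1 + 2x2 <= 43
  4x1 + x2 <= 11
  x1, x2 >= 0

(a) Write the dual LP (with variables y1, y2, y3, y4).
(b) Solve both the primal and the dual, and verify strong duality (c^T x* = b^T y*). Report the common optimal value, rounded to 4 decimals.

The standard primal-dual pair for 'max c^T x s.t. A x <= b, x >= 0' is:
  Dual:  min b^T y  s.t.  A^T y >= c,  y >= 0.

So the dual LP is:
  minimize  6y1 + 11y2 + 43y3 + 11y4
  subject to:
    y1 + 4y3 + 4y4 >= 3
    y2 + 2y3 + y4 >= 6
    y1, y2, y3, y4 >= 0

Solving the primal: x* = (0, 11).
  primal value c^T x* = 66.
Solving the dual: y* = (0, 5.25, 0, 0.75).
  dual value b^T y* = 66.
Strong duality: c^T x* = b^T y*. Confirmed.

66


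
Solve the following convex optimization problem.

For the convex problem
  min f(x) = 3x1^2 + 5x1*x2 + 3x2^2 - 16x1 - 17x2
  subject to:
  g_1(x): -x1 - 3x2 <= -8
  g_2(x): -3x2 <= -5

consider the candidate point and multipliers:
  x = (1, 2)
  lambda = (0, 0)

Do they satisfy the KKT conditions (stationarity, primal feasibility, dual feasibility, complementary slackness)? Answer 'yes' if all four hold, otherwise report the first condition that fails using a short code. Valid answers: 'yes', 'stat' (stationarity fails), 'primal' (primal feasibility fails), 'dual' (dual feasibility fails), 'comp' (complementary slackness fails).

Gradient of f: grad f(x) = Q x + c = (0, 0)
Constraint values g_i(x) = a_i^T x - b_i:
  g_1((1, 2)) = 1
  g_2((1, 2)) = -1
Stationarity residual: grad f(x) + sum_i lambda_i a_i = (0, 0)
  -> stationarity OK
Primal feasibility (all g_i <= 0): FAILS
Dual feasibility (all lambda_i >= 0): OK
Complementary slackness (lambda_i * g_i(x) = 0 for all i): OK

Verdict: the first failing condition is primal_feasibility -> primal.

primal


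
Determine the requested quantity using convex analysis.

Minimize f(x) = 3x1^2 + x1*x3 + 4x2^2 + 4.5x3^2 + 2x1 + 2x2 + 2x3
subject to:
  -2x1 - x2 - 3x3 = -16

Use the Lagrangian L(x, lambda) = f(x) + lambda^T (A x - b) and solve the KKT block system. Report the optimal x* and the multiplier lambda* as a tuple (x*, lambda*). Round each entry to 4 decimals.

Form the Lagrangian:
  L(x, lambda) = (1/2) x^T Q x + c^T x + lambda^T (A x - b)
Stationarity (grad_x L = 0): Q x + c + A^T lambda = 0.
Primal feasibility: A x = b.

This gives the KKT block system:
  [ Q   A^T ] [ x     ]   [-c ]
  [ A    0  ] [ lambda ] = [ b ]

Solving the linear system:
  x*      = (2.7858, 1.1137, 3.1049)
  lambda* = (10.9099)
  f(x*)   = 94.2836

x* = (2.7858, 1.1137, 3.1049), lambda* = (10.9099)


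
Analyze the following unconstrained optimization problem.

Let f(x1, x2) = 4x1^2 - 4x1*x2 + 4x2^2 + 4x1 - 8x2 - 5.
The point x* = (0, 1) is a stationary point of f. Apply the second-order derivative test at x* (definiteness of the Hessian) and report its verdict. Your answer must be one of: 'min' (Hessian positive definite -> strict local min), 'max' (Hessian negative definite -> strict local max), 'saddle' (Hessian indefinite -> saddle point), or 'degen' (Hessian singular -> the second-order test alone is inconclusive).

Compute the Hessian H = grad^2 f:
  H = [[8, -4], [-4, 8]]
Verify stationarity: grad f(x*) = H x* + g = (0, 0).
Eigenvalues of H: 4, 12.
Both eigenvalues > 0, so H is positive definite -> x* is a strict local min.

min


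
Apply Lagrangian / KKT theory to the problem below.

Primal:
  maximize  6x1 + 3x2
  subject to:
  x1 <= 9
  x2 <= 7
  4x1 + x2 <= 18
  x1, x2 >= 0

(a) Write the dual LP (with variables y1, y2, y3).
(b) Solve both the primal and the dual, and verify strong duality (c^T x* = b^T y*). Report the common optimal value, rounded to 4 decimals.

The standard primal-dual pair for 'max c^T x s.t. A x <= b, x >= 0' is:
  Dual:  min b^T y  s.t.  A^T y >= c,  y >= 0.

So the dual LP is:
  minimize  9y1 + 7y2 + 18y3
  subject to:
    y1 + 4y3 >= 6
    y2 + y3 >= 3
    y1, y2, y3 >= 0

Solving the primal: x* = (2.75, 7).
  primal value c^T x* = 37.5.
Solving the dual: y* = (0, 1.5, 1.5).
  dual value b^T y* = 37.5.
Strong duality: c^T x* = b^T y*. Confirmed.

37.5


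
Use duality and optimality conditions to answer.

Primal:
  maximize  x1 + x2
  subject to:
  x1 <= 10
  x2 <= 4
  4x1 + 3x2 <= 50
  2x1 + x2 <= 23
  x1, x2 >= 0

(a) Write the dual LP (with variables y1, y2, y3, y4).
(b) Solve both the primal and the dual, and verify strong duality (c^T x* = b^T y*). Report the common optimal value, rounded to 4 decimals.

The standard primal-dual pair for 'max c^T x s.t. A x <= b, x >= 0' is:
  Dual:  min b^T y  s.t.  A^T y >= c,  y >= 0.

So the dual LP is:
  minimize  10y1 + 4y2 + 50y3 + 23y4
  subject to:
    y1 + 4y3 + 2y4 >= 1
    y2 + 3y3 + y4 >= 1
    y1, y2, y3, y4 >= 0

Solving the primal: x* = (9.5, 4).
  primal value c^T x* = 13.5.
Solving the dual: y* = (0, 0.5, 0, 0.5).
  dual value b^T y* = 13.5.
Strong duality: c^T x* = b^T y*. Confirmed.

13.5


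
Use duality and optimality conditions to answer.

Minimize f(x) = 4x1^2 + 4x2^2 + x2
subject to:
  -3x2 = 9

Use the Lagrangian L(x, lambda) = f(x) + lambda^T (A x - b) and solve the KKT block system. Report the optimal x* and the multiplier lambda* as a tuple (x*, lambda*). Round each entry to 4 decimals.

Form the Lagrangian:
  L(x, lambda) = (1/2) x^T Q x + c^T x + lambda^T (A x - b)
Stationarity (grad_x L = 0): Q x + c + A^T lambda = 0.
Primal feasibility: A x = b.

This gives the KKT block system:
  [ Q   A^T ] [ x     ]   [-c ]
  [ A    0  ] [ lambda ] = [ b ]

Solving the linear system:
  x*      = (0, -3)
  lambda* = (-7.6667)
  f(x*)   = 33

x* = (0, -3), lambda* = (-7.6667)


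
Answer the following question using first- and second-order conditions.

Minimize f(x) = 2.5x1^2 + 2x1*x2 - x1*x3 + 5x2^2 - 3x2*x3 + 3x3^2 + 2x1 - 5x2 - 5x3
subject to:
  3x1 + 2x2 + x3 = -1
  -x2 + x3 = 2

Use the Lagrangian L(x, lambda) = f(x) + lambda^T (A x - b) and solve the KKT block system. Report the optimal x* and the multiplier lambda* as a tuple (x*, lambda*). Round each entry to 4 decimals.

Form the Lagrangian:
  L(x, lambda) = (1/2) x^T Q x + c^T x + lambda^T (A x - b)
Stationarity (grad_x L = 0): Q x + c + A^T lambda = 0.
Primal feasibility: A x = b.

This gives the KKT block system:
  [ Q   A^T ] [ x     ]   [-c ]
  [ A    0  ] [ lambda ] = [ b ]

Solving the linear system:
  x*      = (-1, 0, 2)
  lambda* = (1.6667, -9.6667)
  f(x*)   = 4.5

x* = (-1, 0, 2), lambda* = (1.6667, -9.6667)


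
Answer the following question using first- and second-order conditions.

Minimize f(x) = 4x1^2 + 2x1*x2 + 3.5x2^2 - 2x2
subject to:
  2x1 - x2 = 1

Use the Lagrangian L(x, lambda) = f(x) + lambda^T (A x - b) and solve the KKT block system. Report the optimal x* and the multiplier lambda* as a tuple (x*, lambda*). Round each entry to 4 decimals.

Form the Lagrangian:
  L(x, lambda) = (1/2) x^T Q x + c^T x + lambda^T (A x - b)
Stationarity (grad_x L = 0): Q x + c + A^T lambda = 0.
Primal feasibility: A x = b.

This gives the KKT block system:
  [ Q   A^T ] [ x     ]   [-c ]
  [ A    0  ] [ lambda ] = [ b ]

Solving the linear system:
  x*      = (0.4545, -0.0909)
  lambda* = (-1.7273)
  f(x*)   = 0.9545

x* = (0.4545, -0.0909), lambda* = (-1.7273)


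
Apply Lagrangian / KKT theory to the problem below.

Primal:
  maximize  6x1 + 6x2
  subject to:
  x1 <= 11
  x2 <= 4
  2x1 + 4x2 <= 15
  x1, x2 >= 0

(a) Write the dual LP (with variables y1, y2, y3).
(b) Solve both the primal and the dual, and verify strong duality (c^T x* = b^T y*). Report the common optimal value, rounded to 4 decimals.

The standard primal-dual pair for 'max c^T x s.t. A x <= b, x >= 0' is:
  Dual:  min b^T y  s.t.  A^T y >= c,  y >= 0.

So the dual LP is:
  minimize  11y1 + 4y2 + 15y3
  subject to:
    y1 + 2y3 >= 6
    y2 + 4y3 >= 6
    y1, y2, y3 >= 0

Solving the primal: x* = (7.5, 0).
  primal value c^T x* = 45.
Solving the dual: y* = (0, 0, 3).
  dual value b^T y* = 45.
Strong duality: c^T x* = b^T y*. Confirmed.

45


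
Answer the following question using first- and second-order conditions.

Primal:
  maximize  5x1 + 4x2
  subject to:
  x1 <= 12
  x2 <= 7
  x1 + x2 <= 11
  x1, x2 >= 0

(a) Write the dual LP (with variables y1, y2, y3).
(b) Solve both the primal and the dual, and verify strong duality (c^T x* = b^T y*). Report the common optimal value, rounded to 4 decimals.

The standard primal-dual pair for 'max c^T x s.t. A x <= b, x >= 0' is:
  Dual:  min b^T y  s.t.  A^T y >= c,  y >= 0.

So the dual LP is:
  minimize  12y1 + 7y2 + 11y3
  subject to:
    y1 + y3 >= 5
    y2 + y3 >= 4
    y1, y2, y3 >= 0

Solving the primal: x* = (11, 0).
  primal value c^T x* = 55.
Solving the dual: y* = (0, 0, 5).
  dual value b^T y* = 55.
Strong duality: c^T x* = b^T y*. Confirmed.

55


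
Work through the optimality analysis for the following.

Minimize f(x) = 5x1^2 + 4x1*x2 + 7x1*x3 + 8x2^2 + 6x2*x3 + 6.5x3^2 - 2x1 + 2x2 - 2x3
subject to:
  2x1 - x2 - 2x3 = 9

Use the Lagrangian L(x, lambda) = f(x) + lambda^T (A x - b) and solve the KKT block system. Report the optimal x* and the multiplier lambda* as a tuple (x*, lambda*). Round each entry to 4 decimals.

Form the Lagrangian:
  L(x, lambda) = (1/2) x^T Q x + c^T x + lambda^T (A x - b)
Stationarity (grad_x L = 0): Q x + c + A^T lambda = 0.
Primal feasibility: A x = b.

This gives the KKT block system:
  [ Q   A^T ] [ x     ]   [-c ]
  [ A    0  ] [ lambda ] = [ b ]

Solving the linear system:
  x*      = (2.5405, -0.3962, -1.7613)
  lambda* = (-4.7455)
  f(x*)   = 20.1795

x* = (2.5405, -0.3962, -1.7613), lambda* = (-4.7455)


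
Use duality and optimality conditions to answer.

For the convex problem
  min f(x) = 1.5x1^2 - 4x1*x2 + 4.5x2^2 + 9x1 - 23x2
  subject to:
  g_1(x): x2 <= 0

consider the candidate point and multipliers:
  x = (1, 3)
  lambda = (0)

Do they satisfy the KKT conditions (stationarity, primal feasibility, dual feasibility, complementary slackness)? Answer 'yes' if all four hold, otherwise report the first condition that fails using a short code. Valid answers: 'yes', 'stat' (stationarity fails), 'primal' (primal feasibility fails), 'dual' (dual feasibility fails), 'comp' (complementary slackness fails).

Gradient of f: grad f(x) = Q x + c = (0, 0)
Constraint values g_i(x) = a_i^T x - b_i:
  g_1((1, 3)) = 3
Stationarity residual: grad f(x) + sum_i lambda_i a_i = (0, 0)
  -> stationarity OK
Primal feasibility (all g_i <= 0): FAILS
Dual feasibility (all lambda_i >= 0): OK
Complementary slackness (lambda_i * g_i(x) = 0 for all i): OK

Verdict: the first failing condition is primal_feasibility -> primal.

primal


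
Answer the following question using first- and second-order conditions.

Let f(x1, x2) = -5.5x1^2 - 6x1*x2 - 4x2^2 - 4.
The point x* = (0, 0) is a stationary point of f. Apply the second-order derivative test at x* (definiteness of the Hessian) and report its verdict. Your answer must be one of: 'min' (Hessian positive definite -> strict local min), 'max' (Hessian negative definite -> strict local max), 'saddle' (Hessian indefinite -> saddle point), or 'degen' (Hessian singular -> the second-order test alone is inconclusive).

Compute the Hessian H = grad^2 f:
  H = [[-11, -6], [-6, -8]]
Verify stationarity: grad f(x*) = H x* + g = (0, 0).
Eigenvalues of H: -15.6847, -3.3153.
Both eigenvalues < 0, so H is negative definite -> x* is a strict local max.

max


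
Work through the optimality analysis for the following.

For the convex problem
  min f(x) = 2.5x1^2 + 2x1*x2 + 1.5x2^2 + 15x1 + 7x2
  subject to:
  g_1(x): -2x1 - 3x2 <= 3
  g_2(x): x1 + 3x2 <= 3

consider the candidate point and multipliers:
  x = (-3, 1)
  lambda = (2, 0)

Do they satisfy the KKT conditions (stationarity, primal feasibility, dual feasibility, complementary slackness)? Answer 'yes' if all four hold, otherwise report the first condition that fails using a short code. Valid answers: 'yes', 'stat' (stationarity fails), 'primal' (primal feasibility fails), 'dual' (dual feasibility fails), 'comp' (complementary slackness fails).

Gradient of f: grad f(x) = Q x + c = (2, 4)
Constraint values g_i(x) = a_i^T x - b_i:
  g_1((-3, 1)) = 0
  g_2((-3, 1)) = -3
Stationarity residual: grad f(x) + sum_i lambda_i a_i = (-2, -2)
  -> stationarity FAILS
Primal feasibility (all g_i <= 0): OK
Dual feasibility (all lambda_i >= 0): OK
Complementary slackness (lambda_i * g_i(x) = 0 for all i): OK

Verdict: the first failing condition is stationarity -> stat.

stat


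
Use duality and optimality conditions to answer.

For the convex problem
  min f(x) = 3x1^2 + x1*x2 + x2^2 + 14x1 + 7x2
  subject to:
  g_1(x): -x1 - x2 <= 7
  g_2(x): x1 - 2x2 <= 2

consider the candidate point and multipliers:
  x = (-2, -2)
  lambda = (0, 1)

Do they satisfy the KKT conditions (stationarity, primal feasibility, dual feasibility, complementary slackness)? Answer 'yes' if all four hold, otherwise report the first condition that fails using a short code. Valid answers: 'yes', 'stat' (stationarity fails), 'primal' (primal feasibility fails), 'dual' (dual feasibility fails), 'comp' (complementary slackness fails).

Gradient of f: grad f(x) = Q x + c = (0, 1)
Constraint values g_i(x) = a_i^T x - b_i:
  g_1((-2, -2)) = -3
  g_2((-2, -2)) = 0
Stationarity residual: grad f(x) + sum_i lambda_i a_i = (1, -1)
  -> stationarity FAILS
Primal feasibility (all g_i <= 0): OK
Dual feasibility (all lambda_i >= 0): OK
Complementary slackness (lambda_i * g_i(x) = 0 for all i): OK

Verdict: the first failing condition is stationarity -> stat.

stat


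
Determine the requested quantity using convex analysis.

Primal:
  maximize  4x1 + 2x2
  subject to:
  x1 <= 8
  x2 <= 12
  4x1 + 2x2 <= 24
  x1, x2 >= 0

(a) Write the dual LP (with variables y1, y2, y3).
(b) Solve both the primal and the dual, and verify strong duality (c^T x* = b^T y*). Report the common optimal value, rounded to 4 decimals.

The standard primal-dual pair for 'max c^T x s.t. A x <= b, x >= 0' is:
  Dual:  min b^T y  s.t.  A^T y >= c,  y >= 0.

So the dual LP is:
  minimize  8y1 + 12y2 + 24y3
  subject to:
    y1 + 4y3 >= 4
    y2 + 2y3 >= 2
    y1, y2, y3 >= 0

Solving the primal: x* = (6, 0).
  primal value c^T x* = 24.
Solving the dual: y* = (0, 0, 1).
  dual value b^T y* = 24.
Strong duality: c^T x* = b^T y*. Confirmed.

24


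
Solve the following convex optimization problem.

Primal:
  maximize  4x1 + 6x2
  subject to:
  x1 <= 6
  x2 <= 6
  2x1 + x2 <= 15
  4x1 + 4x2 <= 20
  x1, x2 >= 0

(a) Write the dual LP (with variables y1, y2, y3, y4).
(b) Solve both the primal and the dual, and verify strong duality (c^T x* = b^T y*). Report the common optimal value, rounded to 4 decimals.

The standard primal-dual pair for 'max c^T x s.t. A x <= b, x >= 0' is:
  Dual:  min b^T y  s.t.  A^T y >= c,  y >= 0.

So the dual LP is:
  minimize  6y1 + 6y2 + 15y3 + 20y4
  subject to:
    y1 + 2y3 + 4y4 >= 4
    y2 + y3 + 4y4 >= 6
    y1, y2, y3, y4 >= 0

Solving the primal: x* = (0, 5).
  primal value c^T x* = 30.
Solving the dual: y* = (0, 0, 0, 1.5).
  dual value b^T y* = 30.
Strong duality: c^T x* = b^T y*. Confirmed.

30


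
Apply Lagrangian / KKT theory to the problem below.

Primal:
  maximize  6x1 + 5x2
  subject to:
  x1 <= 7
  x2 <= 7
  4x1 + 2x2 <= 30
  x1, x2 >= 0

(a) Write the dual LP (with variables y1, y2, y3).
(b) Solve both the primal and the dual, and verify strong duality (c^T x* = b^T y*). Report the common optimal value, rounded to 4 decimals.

The standard primal-dual pair for 'max c^T x s.t. A x <= b, x >= 0' is:
  Dual:  min b^T y  s.t.  A^T y >= c,  y >= 0.

So the dual LP is:
  minimize  7y1 + 7y2 + 30y3
  subject to:
    y1 + 4y3 >= 6
    y2 + 2y3 >= 5
    y1, y2, y3 >= 0

Solving the primal: x* = (4, 7).
  primal value c^T x* = 59.
Solving the dual: y* = (0, 2, 1.5).
  dual value b^T y* = 59.
Strong duality: c^T x* = b^T y*. Confirmed.

59


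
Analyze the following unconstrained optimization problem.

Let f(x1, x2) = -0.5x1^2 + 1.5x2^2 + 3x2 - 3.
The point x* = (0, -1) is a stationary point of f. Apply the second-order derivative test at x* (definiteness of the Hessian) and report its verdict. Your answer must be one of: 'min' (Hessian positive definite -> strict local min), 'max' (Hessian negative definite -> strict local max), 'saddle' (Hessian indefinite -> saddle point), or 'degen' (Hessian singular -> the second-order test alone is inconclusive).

Compute the Hessian H = grad^2 f:
  H = [[-1, 0], [0, 3]]
Verify stationarity: grad f(x*) = H x* + g = (0, 0).
Eigenvalues of H: -1, 3.
Eigenvalues have mixed signs, so H is indefinite -> x* is a saddle point.

saddle


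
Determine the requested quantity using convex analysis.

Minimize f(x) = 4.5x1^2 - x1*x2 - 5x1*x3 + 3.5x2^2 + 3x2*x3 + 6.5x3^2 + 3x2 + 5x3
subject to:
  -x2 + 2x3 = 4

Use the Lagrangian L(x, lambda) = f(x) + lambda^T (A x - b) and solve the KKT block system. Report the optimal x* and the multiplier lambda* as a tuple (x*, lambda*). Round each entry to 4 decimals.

Form the Lagrangian:
  L(x, lambda) = (1/2) x^T Q x + c^T x + lambda^T (A x - b)
Stationarity (grad_x L = 0): Q x + c + A^T lambda = 0.
Primal feasibility: A x = b.

This gives the KKT block system:
  [ Q   A^T ] [ x     ]   [-c ]
  [ A    0  ] [ lambda ] = [ b ]

Solving the linear system:
  x*      = (0.4369, -1.7336, 1.1332)
  lambda* = (-6.1729)
  f(x*)   = 12.5783

x* = (0.4369, -1.7336, 1.1332), lambda* = (-6.1729)


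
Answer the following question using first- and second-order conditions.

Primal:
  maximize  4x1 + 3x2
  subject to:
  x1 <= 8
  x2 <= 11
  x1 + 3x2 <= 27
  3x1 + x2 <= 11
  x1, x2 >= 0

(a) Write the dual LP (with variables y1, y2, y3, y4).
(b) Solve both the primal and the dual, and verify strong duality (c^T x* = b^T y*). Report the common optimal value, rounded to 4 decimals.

The standard primal-dual pair for 'max c^T x s.t. A x <= b, x >= 0' is:
  Dual:  min b^T y  s.t.  A^T y >= c,  y >= 0.

So the dual LP is:
  minimize  8y1 + 11y2 + 27y3 + 11y4
  subject to:
    y1 + y3 + 3y4 >= 4
    y2 + 3y3 + y4 >= 3
    y1, y2, y3, y4 >= 0

Solving the primal: x* = (0.75, 8.75).
  primal value c^T x* = 29.25.
Solving the dual: y* = (0, 0, 0.625, 1.125).
  dual value b^T y* = 29.25.
Strong duality: c^T x* = b^T y*. Confirmed.

29.25


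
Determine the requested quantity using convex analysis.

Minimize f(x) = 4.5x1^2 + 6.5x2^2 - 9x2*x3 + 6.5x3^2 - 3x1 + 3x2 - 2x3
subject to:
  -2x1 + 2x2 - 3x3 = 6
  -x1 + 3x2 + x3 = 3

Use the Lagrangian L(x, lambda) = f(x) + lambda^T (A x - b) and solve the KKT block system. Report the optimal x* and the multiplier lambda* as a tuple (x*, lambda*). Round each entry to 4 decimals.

Form the Lagrangian:
  L(x, lambda) = (1/2) x^T Q x + c^T x + lambda^T (A x - b)
Stationarity (grad_x L = 0): Q x + c + A^T lambda = 0.
Primal feasibility: A x = b.

This gives the KKT block system:
  [ Q   A^T ] [ x     ]   [-c ]
  [ A    0  ] [ lambda ] = [ b ]

Solving the linear system:
  x*      = (-1.2962, 0.7745, -0.6196)
  lambda* = (-6.338, -1.9894)
  f(x*)   = 25.7238

x* = (-1.2962, 0.7745, -0.6196), lambda* = (-6.338, -1.9894)


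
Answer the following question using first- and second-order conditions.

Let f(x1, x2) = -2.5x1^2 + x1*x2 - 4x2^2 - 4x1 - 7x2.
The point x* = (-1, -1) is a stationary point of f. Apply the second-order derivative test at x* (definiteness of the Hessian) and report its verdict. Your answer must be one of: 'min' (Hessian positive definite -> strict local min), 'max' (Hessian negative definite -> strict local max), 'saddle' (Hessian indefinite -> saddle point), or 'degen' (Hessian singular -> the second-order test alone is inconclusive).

Compute the Hessian H = grad^2 f:
  H = [[-5, 1], [1, -8]]
Verify stationarity: grad f(x*) = H x* + g = (0, 0).
Eigenvalues of H: -8.3028, -4.6972.
Both eigenvalues < 0, so H is negative definite -> x* is a strict local max.

max


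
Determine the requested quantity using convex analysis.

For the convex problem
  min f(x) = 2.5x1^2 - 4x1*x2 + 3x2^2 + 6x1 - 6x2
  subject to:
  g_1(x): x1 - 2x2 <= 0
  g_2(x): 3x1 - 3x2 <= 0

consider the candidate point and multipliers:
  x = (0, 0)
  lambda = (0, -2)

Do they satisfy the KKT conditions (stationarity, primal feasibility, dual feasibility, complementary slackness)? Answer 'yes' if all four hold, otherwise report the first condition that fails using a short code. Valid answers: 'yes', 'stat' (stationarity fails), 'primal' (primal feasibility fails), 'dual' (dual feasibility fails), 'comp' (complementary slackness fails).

Gradient of f: grad f(x) = Q x + c = (6, -6)
Constraint values g_i(x) = a_i^T x - b_i:
  g_1((0, 0)) = 0
  g_2((0, 0)) = 0
Stationarity residual: grad f(x) + sum_i lambda_i a_i = (0, 0)
  -> stationarity OK
Primal feasibility (all g_i <= 0): OK
Dual feasibility (all lambda_i >= 0): FAILS
Complementary slackness (lambda_i * g_i(x) = 0 for all i): OK

Verdict: the first failing condition is dual_feasibility -> dual.

dual


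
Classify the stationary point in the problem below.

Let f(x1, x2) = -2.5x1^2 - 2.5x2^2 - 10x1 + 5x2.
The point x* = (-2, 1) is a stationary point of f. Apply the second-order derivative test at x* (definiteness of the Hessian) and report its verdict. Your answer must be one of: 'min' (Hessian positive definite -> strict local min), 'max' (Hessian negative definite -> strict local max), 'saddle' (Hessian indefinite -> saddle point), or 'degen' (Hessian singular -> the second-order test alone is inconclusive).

Compute the Hessian H = grad^2 f:
  H = [[-5, 0], [0, -5]]
Verify stationarity: grad f(x*) = H x* + g = (0, 0).
Eigenvalues of H: -5, -5.
Both eigenvalues < 0, so H is negative definite -> x* is a strict local max.

max


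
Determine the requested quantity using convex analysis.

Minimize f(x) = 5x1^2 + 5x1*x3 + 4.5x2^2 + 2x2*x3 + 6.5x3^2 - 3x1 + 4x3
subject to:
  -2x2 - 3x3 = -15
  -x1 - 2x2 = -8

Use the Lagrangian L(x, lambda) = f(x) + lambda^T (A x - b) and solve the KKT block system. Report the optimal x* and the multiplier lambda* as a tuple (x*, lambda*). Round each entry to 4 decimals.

Form the Lagrangian:
  L(x, lambda) = (1/2) x^T Q x + c^T x + lambda^T (A x - b)
Stationarity (grad_x L = 0): Q x + c + A^T lambda = 0.
Primal feasibility: A x = b.

This gives the KKT block system:
  [ Q   A^T ] [ x     ]   [-c ]
  [ A    0  ] [ lambda ] = [ b ]

Solving the linear system:
  x*      = (-0.1494, 4.0747, 2.2835)
  lambda* = (13.6961, 6.9236)
  f(x*)   = 135.2063

x* = (-0.1494, 4.0747, 2.2835), lambda* = (13.6961, 6.9236)


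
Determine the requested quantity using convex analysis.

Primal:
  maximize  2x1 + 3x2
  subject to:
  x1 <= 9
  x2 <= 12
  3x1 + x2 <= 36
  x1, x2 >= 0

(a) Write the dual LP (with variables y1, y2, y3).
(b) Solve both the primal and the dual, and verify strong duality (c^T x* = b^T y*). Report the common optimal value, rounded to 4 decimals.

The standard primal-dual pair for 'max c^T x s.t. A x <= b, x >= 0' is:
  Dual:  min b^T y  s.t.  A^T y >= c,  y >= 0.

So the dual LP is:
  minimize  9y1 + 12y2 + 36y3
  subject to:
    y1 + 3y3 >= 2
    y2 + y3 >= 3
    y1, y2, y3 >= 0

Solving the primal: x* = (8, 12).
  primal value c^T x* = 52.
Solving the dual: y* = (0, 2.3333, 0.6667).
  dual value b^T y* = 52.
Strong duality: c^T x* = b^T y*. Confirmed.

52


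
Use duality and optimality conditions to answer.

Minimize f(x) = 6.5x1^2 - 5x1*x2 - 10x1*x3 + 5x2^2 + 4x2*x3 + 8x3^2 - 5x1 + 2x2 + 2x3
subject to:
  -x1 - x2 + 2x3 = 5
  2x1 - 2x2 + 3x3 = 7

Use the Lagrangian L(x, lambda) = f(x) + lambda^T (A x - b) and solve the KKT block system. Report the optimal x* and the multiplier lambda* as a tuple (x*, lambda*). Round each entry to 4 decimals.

Form the Lagrangian:
  L(x, lambda) = (1/2) x^T Q x + c^T x + lambda^T (A x - b)
Stationarity (grad_x L = 0): Q x + c + A^T lambda = 0.
Primal feasibility: A x = b.

This gives the KKT block system:
  [ Q   A^T ] [ x     ]   [-c ]
  [ A    0  ] [ lambda ] = [ b ]

Solving the linear system:
  x*      = (-0.413, -1.8908, 1.3481)
  lambda* = (-11.9232, 1.2365)
  f(x*)   = 25.97

x* = (-0.413, -1.8908, 1.3481), lambda* = (-11.9232, 1.2365)


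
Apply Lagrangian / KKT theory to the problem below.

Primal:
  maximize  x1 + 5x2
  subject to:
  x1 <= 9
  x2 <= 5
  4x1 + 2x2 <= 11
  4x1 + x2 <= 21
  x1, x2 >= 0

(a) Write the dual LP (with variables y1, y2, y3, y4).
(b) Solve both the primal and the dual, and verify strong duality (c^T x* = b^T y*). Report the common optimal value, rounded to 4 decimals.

The standard primal-dual pair for 'max c^T x s.t. A x <= b, x >= 0' is:
  Dual:  min b^T y  s.t.  A^T y >= c,  y >= 0.

So the dual LP is:
  minimize  9y1 + 5y2 + 11y3 + 21y4
  subject to:
    y1 + 4y3 + 4y4 >= 1
    y2 + 2y3 + y4 >= 5
    y1, y2, y3, y4 >= 0

Solving the primal: x* = (0.25, 5).
  primal value c^T x* = 25.25.
Solving the dual: y* = (0, 4.5, 0.25, 0).
  dual value b^T y* = 25.25.
Strong duality: c^T x* = b^T y*. Confirmed.

25.25


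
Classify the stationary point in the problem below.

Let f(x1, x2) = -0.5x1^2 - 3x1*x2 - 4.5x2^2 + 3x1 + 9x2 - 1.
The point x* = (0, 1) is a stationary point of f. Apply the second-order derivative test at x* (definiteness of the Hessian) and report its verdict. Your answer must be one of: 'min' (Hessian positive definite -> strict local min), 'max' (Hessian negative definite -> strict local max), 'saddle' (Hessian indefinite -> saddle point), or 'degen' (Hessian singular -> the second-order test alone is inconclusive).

Compute the Hessian H = grad^2 f:
  H = [[-1, -3], [-3, -9]]
Verify stationarity: grad f(x*) = H x* + g = (0, 0).
Eigenvalues of H: -10, 0.
H has a zero eigenvalue (singular; negative semidefinite but not definite), so H is neither positive definite, negative definite, nor indefinite. The second-order test alone is inconclusive -> degen.
(Indeed, f is constant along the null direction of H through x*, so x* is not a strict local extremum.)

degen


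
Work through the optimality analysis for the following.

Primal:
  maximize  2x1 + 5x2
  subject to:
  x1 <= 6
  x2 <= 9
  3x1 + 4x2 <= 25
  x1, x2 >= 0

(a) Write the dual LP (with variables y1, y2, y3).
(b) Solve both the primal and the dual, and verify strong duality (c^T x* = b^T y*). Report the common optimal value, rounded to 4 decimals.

The standard primal-dual pair for 'max c^T x s.t. A x <= b, x >= 0' is:
  Dual:  min b^T y  s.t.  A^T y >= c,  y >= 0.

So the dual LP is:
  minimize  6y1 + 9y2 + 25y3
  subject to:
    y1 + 3y3 >= 2
    y2 + 4y3 >= 5
    y1, y2, y3 >= 0

Solving the primal: x* = (0, 6.25).
  primal value c^T x* = 31.25.
Solving the dual: y* = (0, 0, 1.25).
  dual value b^T y* = 31.25.
Strong duality: c^T x* = b^T y*. Confirmed.

31.25


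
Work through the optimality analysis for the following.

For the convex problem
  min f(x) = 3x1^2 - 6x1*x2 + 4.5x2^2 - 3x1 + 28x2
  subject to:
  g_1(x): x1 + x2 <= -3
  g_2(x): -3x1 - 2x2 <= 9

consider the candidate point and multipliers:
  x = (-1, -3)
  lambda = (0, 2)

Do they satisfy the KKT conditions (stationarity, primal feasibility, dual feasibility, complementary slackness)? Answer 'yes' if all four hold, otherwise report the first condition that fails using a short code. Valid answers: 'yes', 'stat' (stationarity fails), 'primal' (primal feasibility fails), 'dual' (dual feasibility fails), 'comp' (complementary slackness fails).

Gradient of f: grad f(x) = Q x + c = (9, 7)
Constraint values g_i(x) = a_i^T x - b_i:
  g_1((-1, -3)) = -1
  g_2((-1, -3)) = 0
Stationarity residual: grad f(x) + sum_i lambda_i a_i = (3, 3)
  -> stationarity FAILS
Primal feasibility (all g_i <= 0): OK
Dual feasibility (all lambda_i >= 0): OK
Complementary slackness (lambda_i * g_i(x) = 0 for all i): OK

Verdict: the first failing condition is stationarity -> stat.

stat


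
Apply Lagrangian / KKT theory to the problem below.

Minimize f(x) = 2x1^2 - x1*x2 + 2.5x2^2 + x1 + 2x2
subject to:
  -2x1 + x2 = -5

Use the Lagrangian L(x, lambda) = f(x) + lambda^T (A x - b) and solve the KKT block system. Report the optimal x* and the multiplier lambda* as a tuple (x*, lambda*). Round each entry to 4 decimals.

Form the Lagrangian:
  L(x, lambda) = (1/2) x^T Q x + c^T x + lambda^T (A x - b)
Stationarity (grad_x L = 0): Q x + c + A^T lambda = 0.
Primal feasibility: A x = b.

This gives the KKT block system:
  [ Q   A^T ] [ x     ]   [-c ]
  [ A    0  ] [ lambda ] = [ b ]

Solving the linear system:
  x*      = (2, -1)
  lambda* = (5)
  f(x*)   = 12.5

x* = (2, -1), lambda* = (5)


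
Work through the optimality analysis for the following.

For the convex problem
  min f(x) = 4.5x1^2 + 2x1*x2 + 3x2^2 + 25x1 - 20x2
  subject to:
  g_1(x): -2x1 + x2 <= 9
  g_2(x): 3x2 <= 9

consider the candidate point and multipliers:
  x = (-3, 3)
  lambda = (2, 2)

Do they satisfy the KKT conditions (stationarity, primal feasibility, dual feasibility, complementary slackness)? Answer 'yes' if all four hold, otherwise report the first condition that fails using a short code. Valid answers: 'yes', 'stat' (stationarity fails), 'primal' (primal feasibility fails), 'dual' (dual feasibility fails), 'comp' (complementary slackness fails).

Gradient of f: grad f(x) = Q x + c = (4, -8)
Constraint values g_i(x) = a_i^T x - b_i:
  g_1((-3, 3)) = 0
  g_2((-3, 3)) = 0
Stationarity residual: grad f(x) + sum_i lambda_i a_i = (0, 0)
  -> stationarity OK
Primal feasibility (all g_i <= 0): OK
Dual feasibility (all lambda_i >= 0): OK
Complementary slackness (lambda_i * g_i(x) = 0 for all i): OK

Verdict: yes, KKT holds.

yes


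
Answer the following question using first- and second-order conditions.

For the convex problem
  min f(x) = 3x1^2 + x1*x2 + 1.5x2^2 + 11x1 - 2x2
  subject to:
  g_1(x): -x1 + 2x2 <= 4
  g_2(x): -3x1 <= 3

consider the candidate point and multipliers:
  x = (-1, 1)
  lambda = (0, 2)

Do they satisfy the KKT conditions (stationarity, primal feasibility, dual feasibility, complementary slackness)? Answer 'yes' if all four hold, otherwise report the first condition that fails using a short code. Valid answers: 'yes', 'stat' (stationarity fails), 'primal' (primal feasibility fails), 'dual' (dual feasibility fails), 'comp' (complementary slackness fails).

Gradient of f: grad f(x) = Q x + c = (6, 0)
Constraint values g_i(x) = a_i^T x - b_i:
  g_1((-1, 1)) = -1
  g_2((-1, 1)) = 0
Stationarity residual: grad f(x) + sum_i lambda_i a_i = (0, 0)
  -> stationarity OK
Primal feasibility (all g_i <= 0): OK
Dual feasibility (all lambda_i >= 0): OK
Complementary slackness (lambda_i * g_i(x) = 0 for all i): OK

Verdict: yes, KKT holds.

yes


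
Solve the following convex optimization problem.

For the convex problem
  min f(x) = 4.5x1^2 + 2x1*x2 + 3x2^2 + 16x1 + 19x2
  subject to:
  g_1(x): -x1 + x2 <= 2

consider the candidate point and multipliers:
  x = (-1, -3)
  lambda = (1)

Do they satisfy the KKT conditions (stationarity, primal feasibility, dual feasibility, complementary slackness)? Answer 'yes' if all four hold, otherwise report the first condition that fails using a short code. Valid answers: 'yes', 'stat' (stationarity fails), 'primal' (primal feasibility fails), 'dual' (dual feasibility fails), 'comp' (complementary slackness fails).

Gradient of f: grad f(x) = Q x + c = (1, -1)
Constraint values g_i(x) = a_i^T x - b_i:
  g_1((-1, -3)) = -4
Stationarity residual: grad f(x) + sum_i lambda_i a_i = (0, 0)
  -> stationarity OK
Primal feasibility (all g_i <= 0): OK
Dual feasibility (all lambda_i >= 0): OK
Complementary slackness (lambda_i * g_i(x) = 0 for all i): FAILS

Verdict: the first failing condition is complementary_slackness -> comp.

comp
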